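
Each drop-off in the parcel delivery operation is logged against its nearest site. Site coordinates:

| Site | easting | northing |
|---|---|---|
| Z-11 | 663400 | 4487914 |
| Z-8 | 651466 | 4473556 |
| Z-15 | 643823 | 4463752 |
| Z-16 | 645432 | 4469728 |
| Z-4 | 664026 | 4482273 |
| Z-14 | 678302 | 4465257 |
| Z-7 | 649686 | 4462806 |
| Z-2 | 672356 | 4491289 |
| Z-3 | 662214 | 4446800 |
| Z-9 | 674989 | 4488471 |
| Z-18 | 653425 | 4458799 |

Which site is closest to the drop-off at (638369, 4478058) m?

Z-16

Squared distances to each site:
Z-11: 723691697.000; Z-8: 191799413.000; Z-15: 234407752.000; Z-16: 119274869.000; Z-4: 676047874.000; Z-14: 1758510090.000; Z-7: 360697993.000; Z-2: 1330175530.000; Z-3: 1545646589.000; Z-9: 1449454969.000; Z-18: 597592217.000.
Minimum at Z-16.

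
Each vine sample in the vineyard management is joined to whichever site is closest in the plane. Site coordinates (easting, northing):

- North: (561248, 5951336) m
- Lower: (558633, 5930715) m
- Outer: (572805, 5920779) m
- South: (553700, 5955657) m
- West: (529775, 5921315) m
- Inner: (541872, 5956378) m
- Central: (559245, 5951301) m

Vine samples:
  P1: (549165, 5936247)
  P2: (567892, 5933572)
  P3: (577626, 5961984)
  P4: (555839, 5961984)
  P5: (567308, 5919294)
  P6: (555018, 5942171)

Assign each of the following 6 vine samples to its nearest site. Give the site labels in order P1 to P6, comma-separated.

P1 → Lower (d²=120246048.00)
P2 → Lower (d²=93891530.00)
P3 → North (d²=381618788.00)
P4 → South (d²=44606250.00)
P5 → Outer (d²=32422234.00)
P6 → Central (d²=101224429.00)

Lower, Lower, North, South, Outer, Central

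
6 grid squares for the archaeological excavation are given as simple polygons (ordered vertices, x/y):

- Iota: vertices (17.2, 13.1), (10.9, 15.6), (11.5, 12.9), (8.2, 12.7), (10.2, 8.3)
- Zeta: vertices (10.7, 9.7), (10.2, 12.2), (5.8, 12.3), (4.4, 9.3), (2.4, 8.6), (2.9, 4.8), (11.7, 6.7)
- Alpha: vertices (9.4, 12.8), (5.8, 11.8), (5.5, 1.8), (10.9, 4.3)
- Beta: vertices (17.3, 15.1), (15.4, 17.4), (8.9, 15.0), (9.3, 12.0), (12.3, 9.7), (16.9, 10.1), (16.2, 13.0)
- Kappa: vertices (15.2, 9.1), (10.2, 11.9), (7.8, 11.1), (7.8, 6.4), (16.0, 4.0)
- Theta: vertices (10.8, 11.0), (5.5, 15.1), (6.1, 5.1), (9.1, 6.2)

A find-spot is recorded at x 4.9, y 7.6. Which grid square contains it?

Cast a ray rightward from (4.9, 7.6). For each polygon, the edges (by vertex number in listed order) whose endpoints lie on opposite sides of y = 7.6, where each meets that height, and whether that is right or left of the point:
Iota: no edge straddles that height → 0 crossings.
Zeta: 5–6 at x≈2.53 (left), 7–1 at x≈11.40 (right) → 1 crossing.
Alpha: 2–3 at x≈5.67 (right), 4–1 at x≈10.32 (right) → 2 crossings.
Beta: no edge straddles that height → 0 crossings.
Kappa: 3–4 at x≈7.80 (right), 5–1 at x≈15.44 (right) → 2 crossings.
Theta: 2–3 at x≈5.95 (right), 4–1 at x≈9.60 (right) → 2 crossings.
Only Zeta has an odd count, so the point is inside Zeta.

Zeta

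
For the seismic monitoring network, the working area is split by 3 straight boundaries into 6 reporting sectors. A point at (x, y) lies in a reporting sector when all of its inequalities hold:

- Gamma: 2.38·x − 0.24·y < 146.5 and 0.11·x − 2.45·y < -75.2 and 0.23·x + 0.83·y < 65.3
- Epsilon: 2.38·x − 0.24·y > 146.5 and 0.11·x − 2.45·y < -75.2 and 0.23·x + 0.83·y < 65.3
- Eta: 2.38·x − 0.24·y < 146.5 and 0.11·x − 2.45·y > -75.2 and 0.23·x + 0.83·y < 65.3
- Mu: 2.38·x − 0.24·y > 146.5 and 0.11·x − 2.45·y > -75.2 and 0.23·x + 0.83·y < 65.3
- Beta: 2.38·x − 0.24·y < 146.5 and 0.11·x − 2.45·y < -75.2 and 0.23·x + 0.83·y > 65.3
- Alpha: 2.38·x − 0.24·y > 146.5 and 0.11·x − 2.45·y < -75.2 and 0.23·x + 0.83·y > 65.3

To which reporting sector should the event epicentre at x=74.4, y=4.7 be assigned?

Mu

2.38·74.4 − 0.24·4.7 = 175.944, which is > 146.5
0.11·74.4 − 2.45·4.7 = -3.331, which is > -75.2
0.23·74.4 + 0.83·4.7 = 21.013, which is < 65.3
This sign pattern matches Mu.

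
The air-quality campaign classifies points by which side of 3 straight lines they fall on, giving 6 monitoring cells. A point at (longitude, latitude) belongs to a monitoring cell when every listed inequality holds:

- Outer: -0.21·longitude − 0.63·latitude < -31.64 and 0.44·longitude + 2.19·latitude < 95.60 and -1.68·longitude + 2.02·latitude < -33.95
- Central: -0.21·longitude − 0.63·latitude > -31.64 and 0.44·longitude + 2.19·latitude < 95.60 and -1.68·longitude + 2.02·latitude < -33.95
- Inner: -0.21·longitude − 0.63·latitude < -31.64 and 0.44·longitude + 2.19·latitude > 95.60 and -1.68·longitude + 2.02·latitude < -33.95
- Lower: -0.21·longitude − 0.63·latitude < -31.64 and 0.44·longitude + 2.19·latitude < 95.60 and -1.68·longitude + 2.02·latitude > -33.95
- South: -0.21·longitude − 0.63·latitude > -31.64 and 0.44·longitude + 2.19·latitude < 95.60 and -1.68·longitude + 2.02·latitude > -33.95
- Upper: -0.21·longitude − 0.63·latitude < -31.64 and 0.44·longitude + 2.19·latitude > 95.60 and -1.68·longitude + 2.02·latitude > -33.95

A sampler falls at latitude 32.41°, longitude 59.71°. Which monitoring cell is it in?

-0.21·59.71 − 0.63·32.41 = -32.957, which is < -31.64
0.44·59.71 + 2.19·32.41 = 97.250, which is > 95.60
-1.68·59.71 + 2.02·32.41 = -34.845, which is < -33.95
This sign pattern matches Inner.

Inner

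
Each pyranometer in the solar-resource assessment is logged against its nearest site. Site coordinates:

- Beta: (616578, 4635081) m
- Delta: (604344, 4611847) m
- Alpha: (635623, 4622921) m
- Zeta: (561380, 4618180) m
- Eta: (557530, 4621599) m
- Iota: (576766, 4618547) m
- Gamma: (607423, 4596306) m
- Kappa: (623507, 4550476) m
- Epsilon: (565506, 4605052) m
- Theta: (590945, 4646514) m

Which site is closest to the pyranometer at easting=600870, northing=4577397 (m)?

Gamma

Squared distances to each site:
Beta: 3574185120.000; Delta: 1198871176.000; Alpha: 3280205585.000; Zeta: 3222713189.000; Eta: 3832172404.000; Iota: 2274325316.000; Gamma: 400492090.000; Kappa: 1237174010.000; Epsilon: 2015411521.000; Theta: 4875665314.000.
Minimum at Gamma.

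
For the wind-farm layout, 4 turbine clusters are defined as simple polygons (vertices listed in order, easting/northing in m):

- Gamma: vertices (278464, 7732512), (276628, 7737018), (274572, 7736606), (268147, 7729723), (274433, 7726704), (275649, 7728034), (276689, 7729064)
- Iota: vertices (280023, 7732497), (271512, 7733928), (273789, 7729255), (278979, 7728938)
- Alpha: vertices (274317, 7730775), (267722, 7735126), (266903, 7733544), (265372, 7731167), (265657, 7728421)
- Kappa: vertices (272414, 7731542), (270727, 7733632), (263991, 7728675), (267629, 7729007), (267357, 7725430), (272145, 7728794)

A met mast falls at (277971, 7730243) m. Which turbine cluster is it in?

Iota

Cast a ray rightward from (277971, 7730243). For each polygon, the edges (by vertex number in listed order) whose endpoints lie on opposite sides of northing = 7730243, where each meets that height, and whether that is right or left of the point:
Gamma: 3–4 at easting≈268632.4 (left), 7–1 at easting≈277295.9 (left) → 0 crossings.
Iota: 2–3 at easting≈273307.6 (left), 4–1 at easting≈279361.8 (right) → 1 crossing.
Alpha: 4–5 at easting≈265467.9 (left), 5–1 at easting≈272359.9 (left) → 0 crossings.
Kappa: 2–3 at easting≈266121.7 (left), 6–1 at easting≈272286.8 (left) → 0 crossings.
Only Iota has an odd count, so the point is inside Iota.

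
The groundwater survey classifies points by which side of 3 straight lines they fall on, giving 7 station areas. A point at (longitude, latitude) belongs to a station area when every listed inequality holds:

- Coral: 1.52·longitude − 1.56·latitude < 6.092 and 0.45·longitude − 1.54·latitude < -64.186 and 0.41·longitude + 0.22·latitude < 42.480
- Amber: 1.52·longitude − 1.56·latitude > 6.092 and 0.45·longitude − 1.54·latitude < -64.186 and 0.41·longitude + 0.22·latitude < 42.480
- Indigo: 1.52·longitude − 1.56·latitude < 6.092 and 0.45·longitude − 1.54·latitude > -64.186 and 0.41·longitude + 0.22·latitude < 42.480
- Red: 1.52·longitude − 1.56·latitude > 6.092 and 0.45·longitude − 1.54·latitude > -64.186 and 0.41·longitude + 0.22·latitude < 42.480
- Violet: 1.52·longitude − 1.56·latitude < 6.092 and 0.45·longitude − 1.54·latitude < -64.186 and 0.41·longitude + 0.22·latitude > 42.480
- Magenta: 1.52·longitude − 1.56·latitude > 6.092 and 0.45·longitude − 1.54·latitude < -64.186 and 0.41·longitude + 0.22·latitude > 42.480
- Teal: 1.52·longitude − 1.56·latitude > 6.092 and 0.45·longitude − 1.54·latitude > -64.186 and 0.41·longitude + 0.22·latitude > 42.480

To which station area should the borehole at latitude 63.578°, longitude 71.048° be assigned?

Magenta

1.52·71.048 − 1.56·63.578 = 8.811, which is > 6.092
0.45·71.048 − 1.54·63.578 = -65.939, which is < -64.186
0.41·71.048 + 0.22·63.578 = 43.117, which is > 42.480
This sign pattern matches Magenta.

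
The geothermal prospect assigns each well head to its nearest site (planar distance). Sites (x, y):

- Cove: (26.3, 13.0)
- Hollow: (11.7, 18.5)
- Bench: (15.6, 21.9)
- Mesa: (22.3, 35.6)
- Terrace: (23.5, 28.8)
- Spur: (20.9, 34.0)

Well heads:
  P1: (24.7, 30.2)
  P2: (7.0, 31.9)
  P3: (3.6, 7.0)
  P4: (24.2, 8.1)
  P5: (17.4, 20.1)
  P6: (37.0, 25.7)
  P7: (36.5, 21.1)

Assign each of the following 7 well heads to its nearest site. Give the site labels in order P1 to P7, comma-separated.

Terrace, Bench, Hollow, Cove, Bench, Terrace, Cove

P1 → Terrace (d²=3.40)
P2 → Bench (d²=173.96)
P3 → Hollow (d²=197.86)
P4 → Cove (d²=28.42)
P5 → Bench (d²=6.48)
P6 → Terrace (d²=191.86)
P7 → Cove (d²=169.65)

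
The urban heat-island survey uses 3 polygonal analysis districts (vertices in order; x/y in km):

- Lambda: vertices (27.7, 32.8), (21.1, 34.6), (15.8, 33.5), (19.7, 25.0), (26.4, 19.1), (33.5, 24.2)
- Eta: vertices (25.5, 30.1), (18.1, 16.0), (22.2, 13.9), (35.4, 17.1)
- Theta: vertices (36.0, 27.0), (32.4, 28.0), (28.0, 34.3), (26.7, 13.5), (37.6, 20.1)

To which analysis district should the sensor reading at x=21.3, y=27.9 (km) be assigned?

Lambda

Cast a ray rightward from (21.3, 27.9). For each polygon, the edges (by vertex number in listed order) whose endpoints lie on opposite sides of y = 27.9, where each meets that height, and whether that is right or left of the point:
Lambda: 3–4 at x≈18.37 (left), 6–1 at x≈31.00 (right) → 1 crossing.
Eta: 1–2 at x≈24.35 (right), 4–1 at x≈27.18 (right) → 2 crossings.
Theta: 1–2 at x≈32.76 (right), 3–4 at x≈27.60 (right) → 2 crossings.
Only Lambda has an odd count, so the point is inside Lambda.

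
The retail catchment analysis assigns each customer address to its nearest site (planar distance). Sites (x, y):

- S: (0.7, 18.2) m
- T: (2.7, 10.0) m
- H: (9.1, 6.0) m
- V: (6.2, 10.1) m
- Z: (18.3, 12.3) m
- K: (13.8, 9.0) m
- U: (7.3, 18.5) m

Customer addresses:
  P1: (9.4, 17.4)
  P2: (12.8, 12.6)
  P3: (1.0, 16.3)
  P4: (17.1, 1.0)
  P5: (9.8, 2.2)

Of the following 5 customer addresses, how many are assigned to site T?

0

P1 → U
P2 → K
P3 → S
P4 → K
P5 → H
0 of the 5 go to T.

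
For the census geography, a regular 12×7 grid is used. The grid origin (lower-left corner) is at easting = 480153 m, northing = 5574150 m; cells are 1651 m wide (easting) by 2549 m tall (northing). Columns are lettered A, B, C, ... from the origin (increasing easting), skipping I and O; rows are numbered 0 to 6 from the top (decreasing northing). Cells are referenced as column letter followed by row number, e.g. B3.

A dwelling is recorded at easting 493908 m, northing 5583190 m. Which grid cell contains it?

Column index: ⌊(493908 − 480153) / 1651⌋ = ⌊8.331⌋ = 8 → column J
Row offset from origin: ⌊(5583190 − 5574150) / 2549⌋ = ⌊3.546⌋ = 3 → row 3 (counted from top)

J3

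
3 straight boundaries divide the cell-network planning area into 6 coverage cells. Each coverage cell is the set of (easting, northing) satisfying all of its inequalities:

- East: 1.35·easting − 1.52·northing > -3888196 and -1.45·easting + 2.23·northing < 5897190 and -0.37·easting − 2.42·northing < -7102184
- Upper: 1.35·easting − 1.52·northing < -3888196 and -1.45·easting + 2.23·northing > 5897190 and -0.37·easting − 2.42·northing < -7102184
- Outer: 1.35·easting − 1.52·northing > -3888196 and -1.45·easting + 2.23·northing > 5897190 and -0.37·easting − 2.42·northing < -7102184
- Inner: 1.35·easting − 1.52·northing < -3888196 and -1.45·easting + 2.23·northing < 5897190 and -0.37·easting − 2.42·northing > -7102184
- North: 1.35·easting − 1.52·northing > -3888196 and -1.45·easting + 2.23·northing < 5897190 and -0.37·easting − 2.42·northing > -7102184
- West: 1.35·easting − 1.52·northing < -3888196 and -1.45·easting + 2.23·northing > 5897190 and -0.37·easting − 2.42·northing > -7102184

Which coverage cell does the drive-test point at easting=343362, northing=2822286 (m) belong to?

1.35·343362 − 1.52·2822286 = -3826336.020, which is > -3888196
-1.45·343362 + 2.23·2822286 = 5795822.880, which is < 5897190
-0.37·343362 − 2.42·2822286 = -6956976.060, which is > -7102184
This sign pattern matches North.

North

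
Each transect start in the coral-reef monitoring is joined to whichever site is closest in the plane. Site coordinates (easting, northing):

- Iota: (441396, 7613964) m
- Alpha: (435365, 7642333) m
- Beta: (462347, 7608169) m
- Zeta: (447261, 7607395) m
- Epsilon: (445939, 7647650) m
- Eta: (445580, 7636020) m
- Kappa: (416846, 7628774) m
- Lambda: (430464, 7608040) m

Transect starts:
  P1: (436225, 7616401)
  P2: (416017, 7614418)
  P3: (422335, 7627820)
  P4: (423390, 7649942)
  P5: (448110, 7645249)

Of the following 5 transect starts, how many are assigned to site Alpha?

P1 → Iota
P2 → Kappa
P3 → Kappa
P4 → Alpha
P5 → Epsilon
1 of the 5 goes to Alpha.

1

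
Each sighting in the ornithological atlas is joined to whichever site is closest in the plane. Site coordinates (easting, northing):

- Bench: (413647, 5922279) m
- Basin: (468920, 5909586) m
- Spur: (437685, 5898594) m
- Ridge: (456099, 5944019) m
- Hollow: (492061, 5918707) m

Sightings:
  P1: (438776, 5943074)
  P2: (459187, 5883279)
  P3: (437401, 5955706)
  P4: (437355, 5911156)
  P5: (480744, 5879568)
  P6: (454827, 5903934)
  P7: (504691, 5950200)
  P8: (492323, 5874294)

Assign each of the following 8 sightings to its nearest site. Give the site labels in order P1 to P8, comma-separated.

Ridge, Spur, Ridge, Spur, Basin, Basin, Hollow, Basin

P1 → Ridge (d²=300979354.00)
P2 → Spur (d²=696885229.00)
P3 → Ridge (d²=486201173.00)
P4 → Spur (d²=157912744.00)
P5 → Basin (d²=1040887300.00)
P6 → Basin (d²=230557753.00)
P7 → Hollow (d²=1151325949.00)
P8 → Basin (d²=1793225673.00)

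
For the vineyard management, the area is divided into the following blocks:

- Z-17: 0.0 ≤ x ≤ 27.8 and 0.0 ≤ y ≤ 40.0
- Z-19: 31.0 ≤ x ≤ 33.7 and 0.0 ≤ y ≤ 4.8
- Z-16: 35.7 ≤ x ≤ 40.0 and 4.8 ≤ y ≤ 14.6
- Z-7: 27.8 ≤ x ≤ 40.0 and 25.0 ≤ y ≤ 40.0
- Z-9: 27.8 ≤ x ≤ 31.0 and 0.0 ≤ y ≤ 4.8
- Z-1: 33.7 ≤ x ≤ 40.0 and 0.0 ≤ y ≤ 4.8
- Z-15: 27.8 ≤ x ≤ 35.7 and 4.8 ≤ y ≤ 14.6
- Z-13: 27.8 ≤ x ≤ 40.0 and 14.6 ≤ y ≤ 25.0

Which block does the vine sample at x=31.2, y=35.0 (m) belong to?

The point has x = 31.2 and y = 35.0.
Only Z-7 satisfies 27.8 ≤ x ≤ 40.0 and 25.0 ≤ y ≤ 40.0.

Z-7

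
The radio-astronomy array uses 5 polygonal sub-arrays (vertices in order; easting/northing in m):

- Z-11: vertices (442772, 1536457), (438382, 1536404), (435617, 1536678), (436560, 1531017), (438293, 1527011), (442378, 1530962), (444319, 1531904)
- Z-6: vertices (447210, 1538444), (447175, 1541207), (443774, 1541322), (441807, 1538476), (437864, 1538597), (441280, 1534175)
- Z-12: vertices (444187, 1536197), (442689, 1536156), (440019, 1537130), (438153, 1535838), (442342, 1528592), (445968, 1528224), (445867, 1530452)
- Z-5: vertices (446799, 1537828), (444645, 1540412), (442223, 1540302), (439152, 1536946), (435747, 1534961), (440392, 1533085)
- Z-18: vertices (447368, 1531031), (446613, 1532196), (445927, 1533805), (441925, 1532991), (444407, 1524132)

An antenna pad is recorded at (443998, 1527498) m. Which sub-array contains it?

Cast a ray rightward from (443998, 1527498). For each polygon, the edges (by vertex number in listed order) whose endpoints lie on opposite sides of northing = 1527498, where each meets that height, and whether that is right or left of the point:
Z-11: 4–5 at easting≈438082.3 (left), 5–6 at easting≈438796.5 (left) → 0 crossings.
Z-6: no edge straddles that height → 0 crossings.
Z-12: no edge straddles that height → 0 crossings.
Z-5: no edge straddles that height → 0 crossings.
Z-18: 4–5 at easting≈443464.0 (left), 5–1 at easting≈445851.7 (right) → 1 crossing.
Only Z-18 has an odd count, so the point is inside Z-18.

Z-18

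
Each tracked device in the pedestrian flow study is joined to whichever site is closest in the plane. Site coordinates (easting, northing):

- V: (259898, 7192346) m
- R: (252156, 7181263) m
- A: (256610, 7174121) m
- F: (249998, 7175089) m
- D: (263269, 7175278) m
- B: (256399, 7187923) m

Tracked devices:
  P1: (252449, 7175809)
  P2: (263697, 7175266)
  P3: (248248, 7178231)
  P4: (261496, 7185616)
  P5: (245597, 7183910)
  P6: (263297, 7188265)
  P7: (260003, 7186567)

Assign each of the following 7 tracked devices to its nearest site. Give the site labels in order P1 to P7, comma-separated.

P1 → F (d²=6525801.00)
P2 → D (d²=183328.00)
P3 → F (d²=12934664.00)
P4 → B (d²=31301658.00)
P5 → R (d²=50027090.00)
P6 → V (d²=28207762.00)
P7 → B (d²=14827552.00)

F, D, F, B, R, V, B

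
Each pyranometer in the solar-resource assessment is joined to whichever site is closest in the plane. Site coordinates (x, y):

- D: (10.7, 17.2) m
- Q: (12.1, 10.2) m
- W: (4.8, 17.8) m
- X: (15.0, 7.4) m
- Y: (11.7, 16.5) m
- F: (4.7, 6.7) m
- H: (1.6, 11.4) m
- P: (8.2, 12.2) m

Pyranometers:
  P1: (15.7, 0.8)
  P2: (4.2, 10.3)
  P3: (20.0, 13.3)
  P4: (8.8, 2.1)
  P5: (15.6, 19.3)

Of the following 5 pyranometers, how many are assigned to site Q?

P1 → X
P2 → H
P3 → X
P4 → F
P5 → Y
0 of the 5 go to Q.

0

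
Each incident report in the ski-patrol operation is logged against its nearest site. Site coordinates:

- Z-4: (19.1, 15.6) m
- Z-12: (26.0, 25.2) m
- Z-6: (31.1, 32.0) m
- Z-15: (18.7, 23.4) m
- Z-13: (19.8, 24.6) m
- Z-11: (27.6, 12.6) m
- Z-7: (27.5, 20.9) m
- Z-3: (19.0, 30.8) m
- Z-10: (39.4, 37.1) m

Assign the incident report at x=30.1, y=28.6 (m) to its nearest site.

Squared distances to each site:
Z-4: 290.000; Z-12: 28.370; Z-6: 12.560; Z-15: 157.000; Z-13: 122.090; Z-11: 262.250; Z-7: 66.050; Z-3: 128.050; Z-10: 158.740.
Minimum at Z-6.

Z-6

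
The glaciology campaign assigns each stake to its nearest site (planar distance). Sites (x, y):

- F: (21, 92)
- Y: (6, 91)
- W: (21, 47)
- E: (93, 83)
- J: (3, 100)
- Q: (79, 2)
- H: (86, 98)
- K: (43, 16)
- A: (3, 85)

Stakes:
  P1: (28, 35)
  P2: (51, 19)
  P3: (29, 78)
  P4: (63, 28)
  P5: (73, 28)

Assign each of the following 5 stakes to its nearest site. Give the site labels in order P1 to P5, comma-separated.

W, K, F, K, Q

P1 → W (d²=193.00)
P2 → K (d²=73.00)
P3 → F (d²=260.00)
P4 → K (d²=544.00)
P5 → Q (d²=712.00)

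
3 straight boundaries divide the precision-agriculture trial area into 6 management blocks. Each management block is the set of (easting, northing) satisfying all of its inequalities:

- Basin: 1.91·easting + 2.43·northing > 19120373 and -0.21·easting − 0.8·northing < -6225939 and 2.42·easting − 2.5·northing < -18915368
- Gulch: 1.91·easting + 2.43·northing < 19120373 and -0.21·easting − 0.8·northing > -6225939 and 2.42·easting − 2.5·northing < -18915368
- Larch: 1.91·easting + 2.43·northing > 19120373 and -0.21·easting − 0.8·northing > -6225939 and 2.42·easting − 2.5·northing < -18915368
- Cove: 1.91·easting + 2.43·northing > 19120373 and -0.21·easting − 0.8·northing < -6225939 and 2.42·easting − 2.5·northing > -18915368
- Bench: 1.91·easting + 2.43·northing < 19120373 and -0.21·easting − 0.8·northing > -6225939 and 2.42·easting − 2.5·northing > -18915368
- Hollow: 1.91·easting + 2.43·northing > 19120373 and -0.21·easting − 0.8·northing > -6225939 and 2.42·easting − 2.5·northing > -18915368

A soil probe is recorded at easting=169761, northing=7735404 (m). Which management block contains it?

1.91·169761 + 2.43·7735404 = 19121275.230, which is > 19120373
-0.21·169761 − 0.8·7735404 = -6223973.010, which is > -6225939
2.42·169761 − 2.5·7735404 = -18927688.380, which is < -18915368
This sign pattern matches Larch.

Larch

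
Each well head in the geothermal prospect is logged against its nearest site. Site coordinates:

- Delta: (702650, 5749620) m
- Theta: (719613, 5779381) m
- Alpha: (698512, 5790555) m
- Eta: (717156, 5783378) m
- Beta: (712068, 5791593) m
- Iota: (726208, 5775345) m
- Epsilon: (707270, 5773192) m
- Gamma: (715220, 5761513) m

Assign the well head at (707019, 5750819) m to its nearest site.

Squared distances to each site:
Delta: 20525762.000; Theta: 974396680.000; Alpha: 1651318745.000; Eta: 1162847250.000; Beta: 1688011477.000; Iota: 969742397.000; Epsilon: 500614130.000; Gamma: 181618037.000.
Minimum at Delta.

Delta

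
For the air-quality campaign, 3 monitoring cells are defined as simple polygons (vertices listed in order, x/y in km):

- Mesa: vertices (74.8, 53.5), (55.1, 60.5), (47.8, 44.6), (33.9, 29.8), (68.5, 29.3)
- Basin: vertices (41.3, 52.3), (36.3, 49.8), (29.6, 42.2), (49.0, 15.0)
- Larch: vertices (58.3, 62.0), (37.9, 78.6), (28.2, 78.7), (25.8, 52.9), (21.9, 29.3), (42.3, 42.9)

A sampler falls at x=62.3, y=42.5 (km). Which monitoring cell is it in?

Cast a ray rightward from (62.3, 42.5). For each polygon, the edges (by vertex number in listed order) whose endpoints lie on opposite sides of y = 42.5, where each meets that height, and whether that is right or left of the point:
Mesa: 3–4 at x≈45.83 (left), 5–1 at x≈71.94 (right) → 1 crossing.
Basin: 2–3 at x≈29.86 (left), 4–1 at x≈43.32 (left) → 0 crossings.
Larch: 4–5 at x≈24.08 (left), 5–6 at x≈41.70 (left) → 0 crossings.
Only Mesa has an odd count, so the point is inside Mesa.

Mesa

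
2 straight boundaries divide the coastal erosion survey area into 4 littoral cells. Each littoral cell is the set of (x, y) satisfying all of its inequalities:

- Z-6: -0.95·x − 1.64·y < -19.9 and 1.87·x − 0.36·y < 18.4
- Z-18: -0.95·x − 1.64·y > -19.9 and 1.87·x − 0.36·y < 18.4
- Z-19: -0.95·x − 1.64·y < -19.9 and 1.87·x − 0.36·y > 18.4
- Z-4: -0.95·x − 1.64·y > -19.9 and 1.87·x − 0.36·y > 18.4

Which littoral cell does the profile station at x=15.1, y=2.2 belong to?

-0.95·15.1 − 1.64·2.2 = -17.953, which is > -19.9
1.87·15.1 − 0.36·2.2 = 27.445, which is > 18.4
This sign pattern matches Z-4.

Z-4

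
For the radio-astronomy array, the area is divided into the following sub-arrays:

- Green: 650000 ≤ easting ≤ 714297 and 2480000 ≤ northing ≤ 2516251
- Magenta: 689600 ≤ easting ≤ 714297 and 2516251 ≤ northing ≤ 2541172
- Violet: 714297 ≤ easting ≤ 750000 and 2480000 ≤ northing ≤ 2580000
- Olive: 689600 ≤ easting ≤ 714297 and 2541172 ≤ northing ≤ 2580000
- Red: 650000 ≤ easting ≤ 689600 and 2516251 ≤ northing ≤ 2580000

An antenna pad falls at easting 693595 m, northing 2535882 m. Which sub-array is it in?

The point has easting = 693595 and northing = 2535882.
Only Magenta satisfies 689600 ≤ easting ≤ 714297 and 2516251 ≤ northing ≤ 2541172.

Magenta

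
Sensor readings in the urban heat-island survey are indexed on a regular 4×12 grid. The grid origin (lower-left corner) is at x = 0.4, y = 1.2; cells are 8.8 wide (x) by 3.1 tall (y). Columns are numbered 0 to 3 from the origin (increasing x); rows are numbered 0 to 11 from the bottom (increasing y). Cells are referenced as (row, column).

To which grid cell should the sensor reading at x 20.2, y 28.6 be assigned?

(8, 2)

Column index: ⌊(20.2 − 0.4) / 8.8⌋ = ⌊2.250⌋ = 2
Row offset from origin: ⌊(28.6 − 1.2) / 3.1⌋ = ⌊8.839⌋ = 8 → row 8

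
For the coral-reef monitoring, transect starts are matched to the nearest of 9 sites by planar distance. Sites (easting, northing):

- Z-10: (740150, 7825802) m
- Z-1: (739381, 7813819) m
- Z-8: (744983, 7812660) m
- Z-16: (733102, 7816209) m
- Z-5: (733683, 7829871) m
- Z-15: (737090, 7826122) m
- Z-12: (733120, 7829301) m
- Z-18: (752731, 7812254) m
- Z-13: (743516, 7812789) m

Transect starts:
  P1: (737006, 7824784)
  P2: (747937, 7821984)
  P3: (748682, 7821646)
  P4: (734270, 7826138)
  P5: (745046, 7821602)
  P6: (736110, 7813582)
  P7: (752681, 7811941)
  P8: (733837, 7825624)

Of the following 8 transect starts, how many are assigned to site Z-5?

P1 → Z-15
P2 → Z-10
P3 → Z-10
P4 → Z-15
P5 → Z-10
P6 → Z-1
P7 → Z-18
P8 → Z-15
0 of the 8 go to Z-5.

0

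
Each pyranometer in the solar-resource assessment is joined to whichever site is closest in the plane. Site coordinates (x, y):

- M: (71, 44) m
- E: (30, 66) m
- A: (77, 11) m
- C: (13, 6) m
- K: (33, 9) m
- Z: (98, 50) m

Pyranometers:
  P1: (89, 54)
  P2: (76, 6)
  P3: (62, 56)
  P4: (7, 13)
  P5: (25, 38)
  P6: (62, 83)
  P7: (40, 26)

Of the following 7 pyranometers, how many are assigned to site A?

P1 → Z
P2 → A
P3 → M
P4 → C
P5 → E
P6 → E
P7 → K
1 of the 7 goes to A.

1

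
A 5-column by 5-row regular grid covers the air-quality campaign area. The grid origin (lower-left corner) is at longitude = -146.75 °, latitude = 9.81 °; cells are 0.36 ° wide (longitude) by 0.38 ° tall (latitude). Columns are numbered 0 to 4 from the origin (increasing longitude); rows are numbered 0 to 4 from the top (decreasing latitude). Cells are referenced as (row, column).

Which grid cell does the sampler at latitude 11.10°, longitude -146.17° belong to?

(1, 1)

Column index: ⌊(-146.17 − -146.75) / 0.36⌋ = ⌊1.611⌋ = 1
Row offset from origin: ⌊(11.10 − 9.81) / 0.38⌋ = ⌊3.395⌋ = 3 → row 1 (counted from top)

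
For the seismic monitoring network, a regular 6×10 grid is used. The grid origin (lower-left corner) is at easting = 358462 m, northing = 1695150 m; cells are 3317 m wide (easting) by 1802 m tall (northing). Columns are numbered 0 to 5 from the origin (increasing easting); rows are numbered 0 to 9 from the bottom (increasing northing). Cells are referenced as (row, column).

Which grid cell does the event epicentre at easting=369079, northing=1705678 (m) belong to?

Column index: ⌊(369079 − 358462) / 3317⌋ = ⌊3.201⌋ = 3
Row offset from origin: ⌊(1705678 − 1695150) / 1802⌋ = ⌊5.842⌋ = 5 → row 5

(5, 3)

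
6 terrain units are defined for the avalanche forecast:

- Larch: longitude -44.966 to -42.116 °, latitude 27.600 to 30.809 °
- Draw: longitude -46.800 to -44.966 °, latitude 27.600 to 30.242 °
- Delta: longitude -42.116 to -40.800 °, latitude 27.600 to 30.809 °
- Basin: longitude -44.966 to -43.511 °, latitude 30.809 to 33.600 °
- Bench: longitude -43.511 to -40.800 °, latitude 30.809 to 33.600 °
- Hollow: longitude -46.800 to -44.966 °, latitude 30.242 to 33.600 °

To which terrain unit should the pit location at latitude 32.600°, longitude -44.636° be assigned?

Basin

The point has longitude = -44.636 and latitude = 32.600.
Only Basin satisfies -44.966 ≤ longitude ≤ -43.511 and 30.809 ≤ latitude ≤ 33.600.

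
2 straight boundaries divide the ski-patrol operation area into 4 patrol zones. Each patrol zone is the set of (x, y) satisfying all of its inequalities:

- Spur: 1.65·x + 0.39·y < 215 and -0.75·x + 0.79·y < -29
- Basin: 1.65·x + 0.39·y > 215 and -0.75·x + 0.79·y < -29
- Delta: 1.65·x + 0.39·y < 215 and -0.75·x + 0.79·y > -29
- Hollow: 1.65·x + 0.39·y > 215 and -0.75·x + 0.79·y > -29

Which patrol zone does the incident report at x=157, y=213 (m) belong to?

1.65·157 + 0.39·213 = 342.120, which is > 215
-0.75·157 + 0.79·213 = 50.520, which is > -29
This sign pattern matches Hollow.

Hollow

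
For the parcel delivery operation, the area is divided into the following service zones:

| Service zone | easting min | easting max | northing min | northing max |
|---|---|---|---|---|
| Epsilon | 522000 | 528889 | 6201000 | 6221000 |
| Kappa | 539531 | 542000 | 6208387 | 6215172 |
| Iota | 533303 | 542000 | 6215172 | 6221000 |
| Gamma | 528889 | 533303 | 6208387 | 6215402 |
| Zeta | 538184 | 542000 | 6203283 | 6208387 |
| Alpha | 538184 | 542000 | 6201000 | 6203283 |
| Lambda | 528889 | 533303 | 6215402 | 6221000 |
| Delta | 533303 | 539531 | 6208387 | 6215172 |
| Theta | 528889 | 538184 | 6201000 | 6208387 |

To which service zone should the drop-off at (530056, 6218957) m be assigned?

The point has easting = 530056 and northing = 6218957.
Only Lambda satisfies 528889 ≤ easting ≤ 533303 and 6215402 ≤ northing ≤ 6221000.

Lambda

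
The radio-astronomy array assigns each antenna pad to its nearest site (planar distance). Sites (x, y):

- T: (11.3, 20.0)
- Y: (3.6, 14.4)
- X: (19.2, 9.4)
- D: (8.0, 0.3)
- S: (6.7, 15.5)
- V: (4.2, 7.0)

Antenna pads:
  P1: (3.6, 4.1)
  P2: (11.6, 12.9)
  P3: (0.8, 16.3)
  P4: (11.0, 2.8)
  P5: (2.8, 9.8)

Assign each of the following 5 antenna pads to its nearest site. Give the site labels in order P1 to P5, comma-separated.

P1 → V (d²=8.77)
P2 → S (d²=30.77)
P3 → Y (d²=11.45)
P4 → D (d²=15.25)
P5 → V (d²=9.80)

V, S, Y, D, V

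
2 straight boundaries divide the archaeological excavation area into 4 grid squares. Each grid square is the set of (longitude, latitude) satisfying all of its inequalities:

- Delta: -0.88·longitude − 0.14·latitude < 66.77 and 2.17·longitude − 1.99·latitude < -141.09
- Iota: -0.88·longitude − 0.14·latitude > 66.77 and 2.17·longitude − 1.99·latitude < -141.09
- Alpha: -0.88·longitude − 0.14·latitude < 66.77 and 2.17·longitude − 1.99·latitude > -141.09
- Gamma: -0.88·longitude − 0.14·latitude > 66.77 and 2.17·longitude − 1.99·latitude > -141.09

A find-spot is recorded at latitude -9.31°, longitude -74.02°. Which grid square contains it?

Delta

-0.88·-74.02 − 0.14·-9.31 = 66.441, which is < 66.77
2.17·-74.02 − 1.99·-9.31 = -142.096, which is < -141.09
This sign pattern matches Delta.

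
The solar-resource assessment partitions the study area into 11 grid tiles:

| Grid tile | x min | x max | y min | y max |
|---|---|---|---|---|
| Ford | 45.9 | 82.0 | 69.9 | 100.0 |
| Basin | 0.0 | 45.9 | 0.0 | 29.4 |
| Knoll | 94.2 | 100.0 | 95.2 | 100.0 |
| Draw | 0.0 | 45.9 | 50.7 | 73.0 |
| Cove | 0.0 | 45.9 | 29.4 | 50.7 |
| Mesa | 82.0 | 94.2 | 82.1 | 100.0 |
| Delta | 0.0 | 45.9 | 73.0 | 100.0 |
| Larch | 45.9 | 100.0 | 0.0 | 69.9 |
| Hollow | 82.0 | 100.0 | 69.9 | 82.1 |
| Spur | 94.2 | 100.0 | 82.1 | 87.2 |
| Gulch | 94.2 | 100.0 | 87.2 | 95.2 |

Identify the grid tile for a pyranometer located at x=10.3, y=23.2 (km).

Basin

The point has x = 10.3 and y = 23.2.
Only Basin satisfies 0.0 ≤ x ≤ 45.9 and 0.0 ≤ y ≤ 29.4.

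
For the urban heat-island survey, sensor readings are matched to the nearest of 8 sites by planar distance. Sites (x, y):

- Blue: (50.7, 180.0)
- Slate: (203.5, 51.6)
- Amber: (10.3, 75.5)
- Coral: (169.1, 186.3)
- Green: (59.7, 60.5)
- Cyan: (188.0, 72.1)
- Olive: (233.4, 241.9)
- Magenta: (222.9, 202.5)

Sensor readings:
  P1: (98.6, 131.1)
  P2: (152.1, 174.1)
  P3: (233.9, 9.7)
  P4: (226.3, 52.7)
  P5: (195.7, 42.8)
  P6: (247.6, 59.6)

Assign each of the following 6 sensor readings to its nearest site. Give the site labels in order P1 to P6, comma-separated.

Blue, Coral, Slate, Slate, Slate, Slate

P1 → Blue (d²=4685.62)
P2 → Coral (d²=437.84)
P3 → Slate (d²=2679.77)
P4 → Slate (d²=521.05)
P5 → Slate (d²=138.28)
P6 → Slate (d²=2008.81)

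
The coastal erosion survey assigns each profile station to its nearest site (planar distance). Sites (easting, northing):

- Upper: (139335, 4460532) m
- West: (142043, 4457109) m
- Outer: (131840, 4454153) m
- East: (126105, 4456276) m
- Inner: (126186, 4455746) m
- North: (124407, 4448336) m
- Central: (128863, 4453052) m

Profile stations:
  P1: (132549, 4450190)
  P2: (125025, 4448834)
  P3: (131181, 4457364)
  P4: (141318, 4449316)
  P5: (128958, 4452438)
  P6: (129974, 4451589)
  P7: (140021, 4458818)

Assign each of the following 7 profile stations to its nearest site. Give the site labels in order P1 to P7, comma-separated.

P1 → Outer (d²=16208050.00)
P2 → North (d²=629928.00)
P3 → Outer (d²=10744802.00)
P4 → West (d²=61256474.00)
P5 → Central (d²=386021.00)
P6 → Central (d²=3374690.00)
P7 → Upper (d²=3408392.00)

Outer, North, Outer, West, Central, Central, Upper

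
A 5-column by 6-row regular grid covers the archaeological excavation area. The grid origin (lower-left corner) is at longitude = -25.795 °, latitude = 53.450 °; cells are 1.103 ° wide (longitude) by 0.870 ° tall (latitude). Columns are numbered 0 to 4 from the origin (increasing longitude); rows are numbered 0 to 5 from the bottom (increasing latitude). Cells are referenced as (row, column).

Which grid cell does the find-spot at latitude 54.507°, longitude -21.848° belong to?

(1, 3)

Column index: ⌊(-21.848 − -25.795) / 1.103⌋ = ⌊3.578⌋ = 3
Row offset from origin: ⌊(54.507 − 53.450) / 0.870⌋ = ⌊1.215⌋ = 1 → row 1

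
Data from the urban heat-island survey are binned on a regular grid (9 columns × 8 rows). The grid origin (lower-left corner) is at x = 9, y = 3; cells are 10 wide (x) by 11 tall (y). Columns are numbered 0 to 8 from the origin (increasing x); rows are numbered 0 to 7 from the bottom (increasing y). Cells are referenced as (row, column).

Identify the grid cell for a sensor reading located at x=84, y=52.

(4, 7)

Column index: ⌊(84 − 9) / 10⌋ = ⌊7.500⌋ = 7
Row offset from origin: ⌊(52 − 3) / 11⌋ = ⌊4.455⌋ = 4 → row 4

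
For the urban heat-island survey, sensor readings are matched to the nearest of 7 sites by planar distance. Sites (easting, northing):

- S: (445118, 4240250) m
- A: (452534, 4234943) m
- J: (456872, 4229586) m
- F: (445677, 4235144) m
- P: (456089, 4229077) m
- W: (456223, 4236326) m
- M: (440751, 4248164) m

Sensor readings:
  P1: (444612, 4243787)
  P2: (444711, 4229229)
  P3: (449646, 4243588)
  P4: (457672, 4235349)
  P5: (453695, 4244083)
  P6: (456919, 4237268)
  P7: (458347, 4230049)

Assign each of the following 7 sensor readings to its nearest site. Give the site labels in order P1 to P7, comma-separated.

S, F, S, W, W, W, J

P1 → S (d²=12766405.00)
P2 → F (d²=35920381.00)
P3 → S (d²=31645028.00)
P4 → W (d²=3054130.00)
P5 → W (d²=66561833.00)
P6 → W (d²=1371780.00)
P7 → J (d²=2389994.00)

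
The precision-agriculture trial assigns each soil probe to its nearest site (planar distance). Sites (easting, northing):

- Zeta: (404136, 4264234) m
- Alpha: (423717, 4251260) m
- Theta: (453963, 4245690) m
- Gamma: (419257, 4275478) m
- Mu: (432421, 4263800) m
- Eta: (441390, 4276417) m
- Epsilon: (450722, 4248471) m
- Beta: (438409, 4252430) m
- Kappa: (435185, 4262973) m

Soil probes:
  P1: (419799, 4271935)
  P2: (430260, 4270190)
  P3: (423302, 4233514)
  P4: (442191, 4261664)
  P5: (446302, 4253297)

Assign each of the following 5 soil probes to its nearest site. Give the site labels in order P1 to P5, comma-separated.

P1 → Gamma (d²=12846613.00)
P2 → Mu (d²=45502021.00)
P3 → Alpha (d²=315092741.00)
P4 → Kappa (d²=50797517.00)
P5 → Epsilon (d²=42826676.00)

Gamma, Mu, Alpha, Kappa, Epsilon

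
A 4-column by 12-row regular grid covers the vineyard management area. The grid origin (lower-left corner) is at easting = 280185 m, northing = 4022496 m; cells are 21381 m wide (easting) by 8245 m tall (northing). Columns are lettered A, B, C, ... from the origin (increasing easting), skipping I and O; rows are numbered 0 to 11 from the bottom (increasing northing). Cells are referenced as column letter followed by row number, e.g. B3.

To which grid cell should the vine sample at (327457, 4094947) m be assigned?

C8

Column index: ⌊(327457 − 280185) / 21381⌋ = ⌊2.211⌋ = 2 → column C
Row offset from origin: ⌊(4094947 − 4022496) / 8245⌋ = ⌊8.787⌋ = 8 → row 8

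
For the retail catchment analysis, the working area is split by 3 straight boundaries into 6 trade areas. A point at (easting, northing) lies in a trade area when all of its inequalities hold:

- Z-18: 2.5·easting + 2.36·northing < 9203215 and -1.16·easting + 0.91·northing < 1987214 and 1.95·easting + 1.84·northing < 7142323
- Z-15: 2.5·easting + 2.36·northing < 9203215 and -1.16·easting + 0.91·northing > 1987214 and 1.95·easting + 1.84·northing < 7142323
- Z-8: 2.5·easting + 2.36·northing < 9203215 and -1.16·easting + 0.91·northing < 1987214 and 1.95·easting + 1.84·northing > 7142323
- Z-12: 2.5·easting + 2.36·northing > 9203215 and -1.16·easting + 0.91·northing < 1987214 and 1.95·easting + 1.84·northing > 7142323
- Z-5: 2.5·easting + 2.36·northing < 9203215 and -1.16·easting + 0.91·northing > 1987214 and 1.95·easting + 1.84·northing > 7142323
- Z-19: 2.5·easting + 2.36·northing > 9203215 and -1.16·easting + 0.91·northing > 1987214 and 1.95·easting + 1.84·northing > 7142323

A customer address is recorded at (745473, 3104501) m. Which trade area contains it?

Z-8

2.5·745473 + 2.36·3104501 = 9190304.860, which is < 9203215
-1.16·745473 + 0.91·3104501 = 1960347.230, which is < 1987214
1.95·745473 + 1.84·3104501 = 7165954.190, which is > 7142323
This sign pattern matches Z-8.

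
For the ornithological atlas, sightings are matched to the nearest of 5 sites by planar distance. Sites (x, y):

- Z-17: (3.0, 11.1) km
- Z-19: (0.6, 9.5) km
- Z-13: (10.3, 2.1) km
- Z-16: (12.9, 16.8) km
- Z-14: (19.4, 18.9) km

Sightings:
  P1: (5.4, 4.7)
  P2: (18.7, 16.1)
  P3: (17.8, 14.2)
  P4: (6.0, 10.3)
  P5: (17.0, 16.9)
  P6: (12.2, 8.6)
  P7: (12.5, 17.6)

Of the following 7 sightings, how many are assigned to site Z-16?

1

P1 → Z-13
P2 → Z-14
P3 → Z-14
P4 → Z-17
P5 → Z-14
P6 → Z-13
P7 → Z-16
1 of the 7 goes to Z-16.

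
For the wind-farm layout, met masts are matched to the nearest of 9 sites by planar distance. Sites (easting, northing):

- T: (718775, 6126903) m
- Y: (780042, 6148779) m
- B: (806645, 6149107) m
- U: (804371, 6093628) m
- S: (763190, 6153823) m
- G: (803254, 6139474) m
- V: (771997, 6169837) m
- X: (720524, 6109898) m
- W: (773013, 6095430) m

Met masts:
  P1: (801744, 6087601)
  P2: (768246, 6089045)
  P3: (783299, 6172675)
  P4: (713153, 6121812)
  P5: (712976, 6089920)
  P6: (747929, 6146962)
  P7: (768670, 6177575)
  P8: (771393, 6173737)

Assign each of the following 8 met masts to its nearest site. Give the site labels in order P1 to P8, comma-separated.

U, W, V, T, X, S, V, V

P1 → U (d²=43225858.00)
P2 → W (d²=63492514.00)
P3 → V (d²=135789448.00)
P4 → T (d²=57525165.00)
P5 → X (d²=456092788.00)
P6 → S (d²=279971442.00)
P7 → V (d²=70945573.00)
P8 → V (d²=15574816.00)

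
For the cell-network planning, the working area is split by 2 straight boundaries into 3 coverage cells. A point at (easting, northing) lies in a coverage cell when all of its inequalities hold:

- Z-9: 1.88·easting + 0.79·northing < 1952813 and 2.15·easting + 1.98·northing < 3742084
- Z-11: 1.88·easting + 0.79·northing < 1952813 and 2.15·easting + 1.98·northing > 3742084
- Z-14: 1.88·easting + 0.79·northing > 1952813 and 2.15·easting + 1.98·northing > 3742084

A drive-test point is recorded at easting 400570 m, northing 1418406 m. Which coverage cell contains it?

1.88·400570 + 0.79·1418406 = 1873612.340, which is < 1952813
2.15·400570 + 1.98·1418406 = 3669669.380, which is < 3742084
This sign pattern matches Z-9.

Z-9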